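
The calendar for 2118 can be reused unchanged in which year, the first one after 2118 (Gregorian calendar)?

Two years share a calendar iff Jan 1 falls on the same weekday and both are leap or both are common. 2118: Jan 1 is Saturday, common year.
2119: Jan 1 Sunday, common
2120: Jan 1 Monday, leap
2121: Jan 1 Wednesday, common
2122: Jan 1 Thursday, common
2123: Jan 1 Friday, common
2124: Jan 1 Saturday, leap
2125: Jan 1 Monday, common
2126: Jan 1 Tuesday, common
2127: Jan 1 Wednesday, common
2128: Jan 1 Thursday, leap
2129: Jan 1 Saturday, common
2129 matches on both conditions.

2129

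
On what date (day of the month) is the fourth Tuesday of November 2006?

28

November 1, 2006 is a Wednesday, so the first Tuesday is the 7th.
The fourth Tuesday is 7 + 21 = 28.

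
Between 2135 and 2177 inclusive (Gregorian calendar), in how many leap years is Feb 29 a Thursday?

2

Leap years in 2135–2177: 11 of them.
Feb 29 weekday advances by 5 (mod 7) from one leap year to the next four years later (or differs when a century non-leap intervenes).
Leap-day weekdays: 2136:Wed 2140:Mon 2144:Sat 2148:Thu✓ 2152:Tue 2156:Sun 2160:Fri 2164:Wed 2168:Mon 2172:Sat 2176:Thu✓
Thursday: 2148, 2176 → 2.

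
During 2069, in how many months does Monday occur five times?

4

A month of length L has five Mondays iff its first Monday is on day ≤ L−28 (so day 1–3 in a 31-day month, 1–2 in a 30-day month, day 1 in a leap February).
Checking each month of 2069: Jan starts Tue (31d); Feb starts Fri (28d); Mar starts Fri (31d); Apr starts Mon (30d) ✓; May starts Wed (31d); Jun starts Sat (30d); Jul starts Mon (31d) ✓; Aug starts Thu (31d); Sep starts Sun (30d) ✓; Oct starts Tue (31d); Nov starts Fri (30d); Dec starts Sun (31d) ✓.
Five-Monday months: April, July, September, December → 4.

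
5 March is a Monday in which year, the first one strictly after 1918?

From one year to the next, a fixed date's weekday advances by 1, or by 2 when a Feb 29 lies between the two dates.
1918: March 5 is Tuesday.
1919: Wednesday (+1)
1920: Friday (+2)
1921: Saturday (+1)
1922: Sunday (+1)
1923: Monday (+1)
5 March falls on a Monday in 1923.

1923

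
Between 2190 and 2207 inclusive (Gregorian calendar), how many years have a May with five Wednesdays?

May has 31 days; it has five Wednesdays when Wednesday falls among the first (month-length − 28) days — i.e. when May 1 is one of Wednesday/Tuesday/Monday.
May 1 by year: 2190:Sat 2191:Sun 2192:Tue✓ 2193:Wed✓ 2194:Thu 2195:Fri 2196:Sun 2197:Mon✓ 2198:Tue✓ 2199:Wed✓ 2200:Thu 2201:Fri 2202:Sat 2203:Sun 2204:Tue✓ 2205:Wed✓ 2206:Thu 2207:Fri
Years with five Wednesdays: 2192, 2193, 2197, 2198, 2199, 2204, 2205 → 7.

7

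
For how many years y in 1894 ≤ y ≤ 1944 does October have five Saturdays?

October has 31 days; it has five Saturdays when Saturday falls among the first (month-length − 28) days — i.e. when October 1 is one of Saturday/Friday/Thursday.
October 1 by year: 1894:Mon 1895:Tue 1896:Thu✓ 1897:Fri✓ 1898:Sat✓ 1899:Sun 1900:Mon 1901:Tue 1902:Wed 1903:Thu✓ 1904:Sat✓ 1905:Sun 1906:Mon 1907:Tue 1908:Thu✓ …(21 more)… 1930:Wed 1931:Thu✓ 1932:Sat✓ 1933:Sun 1934:Mon 1935:Tue 1936:Thu✓ 1937:Fri✓ 1938:Sat✓ 1939:Sun 1940:Tue 1941:Wed 1942:Thu✓ 1943:Fri✓ 1944:Sun
Years with five Saturdays: 1896, 1897, 1898, 1903, 1904, 1908, 1909, 1910, 1914, 1915, 1920, 1921, 1925, 1926, 1927, 1931, 1932, 1936, 1937, 1938, 1942, 1943 → 22.

22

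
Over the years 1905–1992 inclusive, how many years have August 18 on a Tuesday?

Track August 18's weekday year by year (advancing +1, or +2 across a Feb 29):
  1905: Fri  1906: Sat (+1)  1907: Sun (+1)  1908: Tue (+2) ✓  1909: Wed (+1)
  1910: Thu (+1)  1911: Fri (+1)  1912: Sun (+2)  1913: Mon (+1)  1914: Tue (+1) ✓
  1915: Wed (+1)  1916: Fri (+2)  1917: Sat (+1)  1918: Sun (+1)  … (60 more years) …
  1979: Sat (+1)  1980: Mon (+2)  1981: Tue (+1) ✓  1982: Wed (+1)  1983: Thu (+1)
  1984: Sat (+2)  1985: Sun (+1)  1986: Mon (+1)  1987: Tue (+1) ✓  1988: Thu (+2)
  1989: Fri (+1)  1990: Sat (+1)  1991: Sun (+1)  1992: Tue (+2) ✓
Tuesday years: 1908, 1914, 1925, 1931, 1936, 1942, 1953, 1959, 1964, 1970, 1981, 1987, 1992 — 13 in total.

13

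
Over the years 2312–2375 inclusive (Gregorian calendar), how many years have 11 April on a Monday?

Track 11 April's weekday year by year (advancing +1, or +2 across a Feb 29):
  2312: Thu  2313: Fri (+1)  2314: Sat (+1)  2315: Sun (+1)  2316: Tue (+2)
  2317: Wed (+1)  2318: Thu (+1)  2319: Fri (+1)  2320: Sun (+2)  2321: Mon (+1) ✓
  2322: Tue (+1)  2323: Wed (+1)  2324: Fri (+2)  2325: Sat (+1)  … (36 more years) …
  2362: Wed (+1)  2363: Thu (+1)  2364: Sat (+2)  2365: Sun (+1)  2366: Mon (+1) ✓
  2367: Tue (+1)  2368: Thu (+2)  2369: Fri (+1)  2370: Sat (+1)  2371: Sun (+1)
  2372: Tue (+2)  2373: Wed (+1)  2374: Thu (+1)  2375: Fri (+1)
Monday years: 2321, 2327, 2332, 2338, 2349, 2355, 2360, 2366 — 8 in total.

8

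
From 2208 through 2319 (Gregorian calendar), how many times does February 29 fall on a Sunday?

3

Leap years in 2208–2319: 27 of them.
Feb 29 weekday advances by 5 (mod 7) from one leap year to the next four years later (or differs when a century non-leap intervenes).
Leap-day weekdays: 2208:Mon 2212:Sat 2216:Thu 2220:Tue 2224:Sun✓ 2228:Fri 2232:Wed 2236:Mon 2240:Sat 2244:Thu 2248:Tue 2252:Sun✓ 2256:Fri 2260:Wed 2264:Mon 2268:Sat 2272:Thu 2276:Tue 2280:Sun✓ 2284:Fri 2288:Wed 2292:Mon 2296:Sat 2304:Mon 2308:Sat 2312:Thu 2316:Tue
Sunday: 2224, 2252, 2280 → 3.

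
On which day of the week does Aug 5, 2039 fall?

January 1, 2039 is a Saturday.
August 5 is day 217 of the year, i.e. 216 days after Jan 1.
216 mod 7 = 6, so advance 6 weekdays from Saturday: Friday.

Friday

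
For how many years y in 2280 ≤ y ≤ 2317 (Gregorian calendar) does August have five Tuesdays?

August has 31 days; it has five Tuesdays when Tuesday falls among the first (month-length − 28) days — i.e. when August 1 is one of Tuesday/Monday/Sunday.
August 1 by year: 2280:Sun✓ 2281:Mon✓ 2282:Tue✓ 2283:Wed 2284:Fri 2285:Sat 2286:Sun✓ 2287:Mon✓ 2288:Wed 2289:Thu 2290:Fri 2291:Sat 2292:Mon✓ 2293:Tue✓ 2294:Wed …(8 more)… 2303:Sat 2304:Mon✓ 2305:Tue✓ 2306:Wed 2307:Thu 2308:Sat 2309:Sun✓ 2310:Mon✓ 2311:Tue✓ 2312:Thu 2313:Fri 2314:Sat 2315:Sun✓ 2316:Tue✓ 2317:Wed
Years with five Tuesdays: 2280, 2281, 2282, 2286, 2287, 2292, 2293, 2297, 2298, 2299, 2304, 2305, 2309, 2310, 2311, 2315, 2316 → 17.

17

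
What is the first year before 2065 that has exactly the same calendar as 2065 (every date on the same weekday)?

2054

Two years share a calendar iff Jan 1 falls on the same weekday and both are leap or both are common. 2065: Jan 1 is Thursday, common year.
2064: Jan 1 Tuesday, leap
2063: Jan 1 Monday, common
2062: Jan 1 Sunday, common
2061: Jan 1 Saturday, common
2060: Jan 1 Thursday, leap
2059: Jan 1 Wednesday, common
2058: Jan 1 Tuesday, common
2057: Jan 1 Monday, common
2056: Jan 1 Saturday, leap
2055: Jan 1 Friday, common
2054: Jan 1 Thursday, common
2054 matches on both conditions.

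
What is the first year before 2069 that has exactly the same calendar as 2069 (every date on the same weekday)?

Two years share a calendar iff Jan 1 falls on the same weekday and both are leap or both are common. 2069: Jan 1 is Tuesday, common year.
2068: Jan 1 Sunday, leap
2067: Jan 1 Saturday, common
2066: Jan 1 Friday, common
2065: Jan 1 Thursday, common
2064: Jan 1 Tuesday, leap
2063: Jan 1 Monday, common
2062: Jan 1 Sunday, common
2061: Jan 1 Saturday, common
2060: Jan 1 Thursday, leap
2059: Jan 1 Wednesday, common
2058: Jan 1 Tuesday, common
2058 matches on both conditions.

2058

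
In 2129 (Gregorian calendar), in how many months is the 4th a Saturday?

Check the 4th of each month of 2129: Jan 4: Tue, Feb 4: Fri, Mar 4: Fri, Apr 4: Mon, May 4: Wed, Jun 4: Sat, Jul 4: Mon, Aug 4: Thu, Sep 4: Sun, Oct 4: Tue, Nov 4: Fri, Dec 4: Sun.
Saturday occurs in June — 1 month.

1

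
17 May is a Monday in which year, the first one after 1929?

1937

From one year to the next, a fixed date's weekday advances by 1, or by 2 when a Feb 29 lies between the two dates.
1929: May 17 is Friday.
1930: Saturday (+1)
1931: Sunday (+1)
1932: Tuesday (+2)
1933: Wednesday (+1)
1934: Thursday (+1)
1935: Friday (+1)
1936: Sunday (+2)
1937: Monday (+1)
17 May falls on a Monday in 1937.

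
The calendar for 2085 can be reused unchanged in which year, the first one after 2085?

Two years share a calendar iff Jan 1 falls on the same weekday and both are leap or both are common. 2085: Jan 1 is Monday, common year.
2086: Jan 1 Tuesday, common
2087: Jan 1 Wednesday, common
2088: Jan 1 Thursday, leap
2089: Jan 1 Saturday, common
2090: Jan 1 Sunday, common
2091: Jan 1 Monday, common
2091 matches on both conditions.

2091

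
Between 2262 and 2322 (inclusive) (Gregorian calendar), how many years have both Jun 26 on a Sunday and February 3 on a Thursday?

Check each year's weekday for Jun 26 and February 3:
  2262: Thu/Mon  2263: Fri/Tue  2264: Sun/Wed  2265: Mon/Fri  2266: Tue/Sat  2267: Wed/Sun  2268: Fri/Mon  2269: Sat/Wed  2270: Sun/Thu ✓  2271: Mon/Fri  2272: Wed/Sat  2273: Thu/Mon  2274: Fri/Tue  2275: Sat/Wed  …(33 more)…  2309: Sat/Wed  2310: Sun/Thu ✓  2311: Mon/Fri  2312: Wed/Sat  2313: Thu/Mon  2314: Fri/Tue  2315: Sat/Wed  2316: Mon/Thu  2317: Tue/Sat  2318: Wed/Sun  2319: Thu/Mon  2320: Sat/Tue  2321: Sun/Thu ✓  2322: Mon/Fri
Both conditions hold in: 2270, 2281, 2287, 2298, 2310, 2321 — 6.

6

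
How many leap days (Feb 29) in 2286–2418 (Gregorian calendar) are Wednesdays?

5

Leap years in 2286–2418: 32 of them.
Feb 29 weekday advances by 5 (mod 7) from one leap year to the next four years later (or differs when a century non-leap intervenes).
Leap-day weekdays: 2288:Wed✓ 2292:Mon 2296:Sat 2304:Mon 2308:Sat 2312:Thu 2316:Tue 2320:Sun 2324:Fri 2328:Wed✓ 2332:Mon 2336:Sat 2340:Thu …(6 more)… 2368:Thu 2372:Tue 2376:Sun 2380:Fri 2384:Wed✓ 2388:Mon 2392:Sat 2396:Thu 2400:Tue 2404:Sun 2408:Fri 2412:Wed✓ 2416:Mon
Wednesday: 2288, 2328, 2356, 2384, 2412 → 5.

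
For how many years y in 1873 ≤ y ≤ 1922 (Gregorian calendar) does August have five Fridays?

August has 31 days; it has five Fridays when Friday falls among the first (month-length − 28) days — i.e. when August 1 is one of Friday/Thursday/Wednesday.
August 1 by year: 1873:Fri✓ 1874:Sat 1875:Sun 1876:Tue 1877:Wed✓ 1878:Thu✓ 1879:Fri✓ 1880:Sun 1881:Mon 1882:Tue 1883:Wed✓ 1884:Fri✓ 1885:Sat 1886:Sun 1887:Mon …(20 more)… 1908:Sat 1909:Sun 1910:Mon 1911:Tue 1912:Thu✓ 1913:Fri✓ 1914:Sat 1915:Sun 1916:Tue 1917:Wed✓ 1918:Thu✓ 1919:Fri✓ 1920:Sun 1921:Mon 1922:Tue
Years with five Fridays: 1873, 1877, 1878, 1879, 1883, 1884, 1888, 1889, 1890, 1894, 1895, 1900, 1901, 1902, 1906, 1907, 1912, 1913, 1917, 1918, 1919 → 21.

21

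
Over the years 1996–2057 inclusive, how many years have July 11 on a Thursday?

Track July 11's weekday year by year (advancing +1, or +2 across a Feb 29):
  1996: Thu ✓  1997: Fri (+1)  1998: Sat (+1)  1999: Sun (+1)  2000: Tue (+2)
  2001: Wed (+1)  2002: Thu (+1) ✓  2003: Fri (+1)  2004: Sun (+2)  2005: Mon (+1)
  2006: Tue (+1)  2007: Wed (+1)  2008: Fri (+2)  2009: Sat (+1)  … (34 more years) …
  2044: Mon (+2)  2045: Tue (+1)  2046: Wed (+1)  2047: Thu (+1) ✓  2048: Sat (+2)
  2049: Sun (+1)  2050: Mon (+1)  2051: Tue (+1)  2052: Thu (+2) ✓  2053: Fri (+1)
  2054: Sat (+1)  2055: Sun (+1)  2056: Tue (+2)  2057: Wed (+1)
Thursday years: 1996, 2002, 2013, 2019, 2024, 2030, 2041, 2047, 2052 — 9 in total.

9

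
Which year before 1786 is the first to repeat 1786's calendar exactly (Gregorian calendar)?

Two years share a calendar iff Jan 1 falls on the same weekday and both are leap or both are common. 1786: Jan 1 is Sunday, common year.
1785: Jan 1 Saturday, common
1784: Jan 1 Thursday, leap
1783: Jan 1 Wednesday, common
1782: Jan 1 Tuesday, common
1781: Jan 1 Monday, common
1780: Jan 1 Saturday, leap
1779: Jan 1 Friday, common
1778: Jan 1 Thursday, common
1777: Jan 1 Wednesday, common
1776: Jan 1 Monday, leap
1775: Jan 1 Sunday, common
1775 matches on both conditions.

1775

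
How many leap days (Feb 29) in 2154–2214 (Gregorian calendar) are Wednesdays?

3

Leap years in 2154–2214: 14 of them.
Feb 29 weekday advances by 5 (mod 7) from one leap year to the next four years later (or differs when a century non-leap intervenes).
Leap-day weekdays: 2156:Sun 2160:Fri 2164:Wed✓ 2168:Mon 2172:Sat 2176:Thu 2180:Tue 2184:Sun 2188:Fri 2192:Wed✓ 2196:Mon 2204:Wed✓ 2208:Mon 2212:Sat
Wednesday: 2164, 2192, 2204 → 3.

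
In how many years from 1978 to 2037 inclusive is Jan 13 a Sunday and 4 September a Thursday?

3

Check each year's weekday for Jan 13 and 4 September:
  1978: Fri/Mon  1979: Sat/Tue  1980: Sun/Thu ✓  1981: Tue/Fri  1982: Wed/Sat  1983: Thu/Sun  1984: Fri/Tue  1985: Sun/Wed  1986: Mon/Thu  1987: Tue/Fri  1988: Wed/Sun  1989: Fri/Mon  1990: Sat/Tue  1991: Sun/Wed  …(32 more)…  2024: Sat/Wed  2025: Mon/Thu  2026: Tue/Fri  2027: Wed/Sat  2028: Thu/Mon  2029: Sat/Tue  2030: Sun/Wed  2031: Mon/Thu  2032: Tue/Sat  2033: Thu/Sun  2034: Fri/Mon  2035: Sat/Tue  2036: Sun/Thu ✓  2037: Tue/Fri
Both conditions hold in: 1980, 2008, 2036 — 3.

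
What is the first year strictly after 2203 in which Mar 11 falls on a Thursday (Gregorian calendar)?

2213

From one year to the next, a fixed date's weekday advances by 1, or by 2 when a Feb 29 lies between the two dates.
2203: March 11 is Friday.
2204: Sunday (+2)
2205: Monday (+1)
2206: Tuesday (+1)
2207: Wednesday (+1)
2208: Friday (+2)
2209: Saturday (+1)
2210: Sunday (+1)
2211: Monday (+1)
2212: Wednesday (+2)
2213: Thursday (+1)
Mar 11 falls on a Thursday in 2213.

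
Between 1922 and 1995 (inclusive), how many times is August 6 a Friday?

Track August 6's weekday year by year (advancing +1, or +2 across a Feb 29):
  1922: Sun  1923: Mon (+1)  1924: Wed (+2)  1925: Thu (+1)  1926: Fri (+1) ✓
  1927: Sat (+1)  1928: Mon (+2)  1929: Tue (+1)  1930: Wed (+1)  1931: Thu (+1)
  1932: Sat (+2)  1933: Sun (+1)  1934: Mon (+1)  1935: Tue (+1)  … (46 more years) …
  1982: Fri (+1) ✓  1983: Sat (+1)  1984: Mon (+2)  1985: Tue (+1)  1986: Wed (+1)
  1987: Thu (+1)  1988: Sat (+2)  1989: Sun (+1)  1990: Mon (+1)  1991: Tue (+1)
  1992: Thu (+2)  1993: Fri (+1) ✓  1994: Sat (+1)  1995: Sun (+1)
Friday years: 1926, 1937, 1943, 1948, 1954, 1965, 1971, 1976, 1982, 1993 — 10 in total.

10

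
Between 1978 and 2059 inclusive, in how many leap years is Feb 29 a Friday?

Leap years in 1978–2059: 20 of them.
Feb 29 weekday advances by 5 (mod 7) from one leap year to the next four years later (or differs when a century non-leap intervenes).
Leap-day weekdays: 1980:Fri✓ 1984:Wed 1988:Mon 1992:Sat 1996:Thu 2000:Tue 2004:Sun 2008:Fri✓ 2012:Wed 2016:Mon 2020:Sat 2024:Thu 2028:Tue 2032:Sun 2036:Fri✓ 2040:Wed 2044:Mon 2048:Sat 2052:Thu 2056:Tue
Friday: 1980, 2008, 2036 → 3.

3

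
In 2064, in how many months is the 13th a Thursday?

Check the 13th of each month of 2064: Jan 13: Sun, Feb 13: Wed, Mar 13: Thu, Apr 13: Sun, May 13: Tue, Jun 13: Fri, Jul 13: Sun, Aug 13: Wed, Sep 13: Sat, Oct 13: Mon, Nov 13: Thu, Dec 13: Sat.
Thursday occurs in March, November — 2 months.

2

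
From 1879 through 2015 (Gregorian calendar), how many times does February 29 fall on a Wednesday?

5

Leap years in 1879–2015: 33 of them.
Feb 29 weekday advances by 5 (mod 7) from one leap year to the next four years later (or differs when a century non-leap intervenes).
Leap-day weekdays: 1880:Sun 1884:Fri 1888:Wed✓ 1892:Mon 1896:Sat 1904:Mon 1908:Sat 1912:Thu 1916:Tue 1920:Sun 1924:Fri 1928:Wed✓ 1932:Mon …(7 more)… 1964:Sat 1968:Thu 1972:Tue 1976:Sun 1980:Fri 1984:Wed✓ 1988:Mon 1992:Sat 1996:Thu 2000:Tue 2004:Sun 2008:Fri 2012:Wed✓
Wednesday: 1888, 1928, 1956, 1984, 2012 → 5.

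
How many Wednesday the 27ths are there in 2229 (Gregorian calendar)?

Check the 27th of each month of 2229: Jan 27: Tue, Feb 27: Fri, Mar 27: Fri, Apr 27: Mon, May 27: Wed, Jun 27: Sat, Jul 27: Mon, Aug 27: Thu, Sep 27: Sun, Oct 27: Tue, Nov 27: Fri, Dec 27: Sun.
Wednesday occurs in May — 1 month.

1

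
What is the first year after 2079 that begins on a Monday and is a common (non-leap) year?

Jan 1 advances by 2 weekdays after a leap year and by 1 after a common year.
2079: Jan 1 is Sunday.
2080: Monday (leap)
2081: Wednesday
2082: Thursday
2083: Friday
2084: Saturday (leap)
2085: Monday
2085 begins on a Monday and is a common year.

2085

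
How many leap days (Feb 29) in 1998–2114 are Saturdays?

3

Leap years in 1998–2114: 28 of them.
Feb 29 weekday advances by 5 (mod 7) from one leap year to the next four years later (or differs when a century non-leap intervenes).
Leap-day weekdays: 2000:Tue 2004:Sun 2008:Fri 2012:Wed 2016:Mon 2020:Sat✓ 2024:Thu 2028:Tue 2032:Sun 2036:Fri 2040:Wed 2044:Mon 2048:Sat✓ 2052:Thu 2056:Tue 2060:Sun 2064:Fri 2068:Wed 2072:Mon 2076:Sat✓ 2080:Thu 2084:Tue 2088:Sun 2092:Fri 2096:Wed 2104:Fri 2108:Wed 2112:Mon
Saturday: 2020, 2048, 2076 → 3.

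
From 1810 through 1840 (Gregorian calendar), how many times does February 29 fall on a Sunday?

Leap years in 1810–1840: 8 of them.
Feb 29 weekday advances by 5 (mod 7) from one leap year to the next four years later (or differs when a century non-leap intervenes).
Leap-day weekdays: 1812:Sat 1816:Thu 1820:Tue 1824:Sun✓ 1828:Fri 1832:Wed 1836:Mon 1840:Sat
Sunday: 1824 → 1.

1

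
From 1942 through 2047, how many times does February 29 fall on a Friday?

4

Leap years in 1942–2047: 26 of them.
Feb 29 weekday advances by 5 (mod 7) from one leap year to the next four years later (or differs when a century non-leap intervenes).
Leap-day weekdays: 1944:Tue 1948:Sun 1952:Fri✓ 1956:Wed 1960:Mon 1964:Sat 1968:Thu 1972:Tue 1976:Sun 1980:Fri✓ 1984:Wed 1988:Mon 1992:Sat 1996:Thu 2000:Tue 2004:Sun 2008:Fri✓ 2012:Wed 2016:Mon 2020:Sat 2024:Thu 2028:Tue 2032:Sun 2036:Fri✓ 2040:Wed 2044:Mon
Friday: 1952, 1980, 2008, 2036 → 4.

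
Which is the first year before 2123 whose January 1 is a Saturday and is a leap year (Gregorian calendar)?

Jan 1 advances by 2 weekdays after a leap year and by 1 after a common year.
2123: Jan 1 is Friday.
2122: Thursday
2121: Wednesday
2120: Monday (leap)
2119: Sunday
2118: Saturday
2117: Friday
2116: Wednesday (leap)
2115: Tuesday
2114: Monday
2113: Sunday
2112: Friday (leap)
2111: Thursday
2110: Wednesday
2109: Tuesday
2108: Sunday (leap)
2107: Saturday
2106: Friday
2105: Thursday
2104: Tuesday (leap)
2103: Monday
2102: Sunday
2101: Saturday
2100: Friday
2099: Thursday
2098: Wednesday
2097: Tuesday
2096: Sunday (leap)
2095: Saturday
2094: Friday
2093: Thursday
2092: Tuesday (leap)
2091: Monday
2090: Sunday
2089: Saturday
2088: Thursday (leap)
2087: Wednesday
2086: Tuesday
2085: Monday
2084: Saturday (leap)
2084 begins on a Saturday and is a leap year.

2084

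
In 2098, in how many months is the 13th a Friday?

1

Check the 13th of each month of 2098: Jan 13: Mon, Feb 13: Thu, Mar 13: Thu, Apr 13: Sun, May 13: Tue, Jun 13: Fri, Jul 13: Sun, Aug 13: Wed, Sep 13: Sat, Oct 13: Mon, Nov 13: Thu, Dec 13: Sat.
Friday occurs in June — 1 month.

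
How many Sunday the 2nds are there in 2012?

Check the 2nd of each month of 2012: Jan 2: Mon, Feb 2: Thu, Mar 2: Fri, Apr 2: Mon, May 2: Wed, Jun 2: Sat, Jul 2: Mon, Aug 2: Thu, Sep 2: Sun, Oct 2: Tue, Nov 2: Fri, Dec 2: Sun.
Sunday occurs in September, December — 2 months.

2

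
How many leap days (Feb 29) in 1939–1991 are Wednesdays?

2

Leap years in 1939–1991: 13 of them.
Feb 29 weekday advances by 5 (mod 7) from one leap year to the next four years later (or differs when a century non-leap intervenes).
Leap-day weekdays: 1940:Thu 1944:Tue 1948:Sun 1952:Fri 1956:Wed✓ 1960:Mon 1964:Sat 1968:Thu 1972:Tue 1976:Sun 1980:Fri 1984:Wed✓ 1988:Mon
Wednesday: 1956, 1984 → 2.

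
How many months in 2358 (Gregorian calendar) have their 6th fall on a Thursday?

Check the 6th of each month of 2358: Jan 6: Mon, Feb 6: Thu, Mar 6: Thu, Apr 6: Sun, May 6: Tue, Jun 6: Fri, Jul 6: Sun, Aug 6: Wed, Sep 6: Sat, Oct 6: Mon, Nov 6: Thu, Dec 6: Sat.
Thursday occurs in February, March, November — 3 months.

3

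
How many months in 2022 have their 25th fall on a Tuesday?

2

Check the 25th of each month of 2022: Jan 25: Tue, Feb 25: Fri, Mar 25: Fri, Apr 25: Mon, May 25: Wed, Jun 25: Sat, Jul 25: Mon, Aug 25: Thu, Sep 25: Sun, Oct 25: Tue, Nov 25: Fri, Dec 25: Sun.
Tuesday occurs in January, October — 2 months.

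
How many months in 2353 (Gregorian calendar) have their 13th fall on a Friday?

3

Check the 13th of each month of 2353: Jan 13: Tue, Feb 13: Fri, Mar 13: Fri, Apr 13: Mon, May 13: Wed, Jun 13: Sat, Jul 13: Mon, Aug 13: Thu, Sep 13: Sun, Oct 13: Tue, Nov 13: Fri, Dec 13: Sun.
Friday occurs in February, March, November — 3 months.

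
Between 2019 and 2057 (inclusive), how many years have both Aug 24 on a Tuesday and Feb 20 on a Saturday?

5

Check each year's weekday for Aug 24 and Feb 20:
  2019: Sat/Wed  2020: Mon/Thu  2021: Tue/Sat ✓  2022: Wed/Sun  2023: Thu/Mon  2024: Sat/Tue  2025: Sun/Thu  2026: Mon/Fri  2027: Tue/Sat ✓  2028: Thu/Sun  2029: Fri/Tue  2030: Sat/Wed  2031: Sun/Thu  2032: Tue/Fri  …(11 more)…  2044: Wed/Sat  2045: Thu/Mon  2046: Fri/Tue  2047: Sat/Wed  2048: Mon/Thu  2049: Tue/Sat ✓  2050: Wed/Sun  2051: Thu/Mon  2052: Sat/Tue  2053: Sun/Thu  2054: Mon/Fri  2055: Tue/Sat ✓  2056: Thu/Sun  2057: Fri/Tue
Both conditions hold in: 2021, 2027, 2038, 2049, 2055 — 5.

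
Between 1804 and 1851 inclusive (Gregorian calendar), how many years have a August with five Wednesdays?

20

August has 31 days; it has five Wednesdays when Wednesday falls among the first (month-length − 28) days — i.e. when August 1 is one of Wednesday/Tuesday/Monday.
August 1 by year: 1804:Wed✓ 1805:Thu 1806:Fri 1807:Sat 1808:Mon✓ 1809:Tue✓ 1810:Wed✓ 1811:Thu 1812:Sat 1813:Sun 1814:Mon✓ 1815:Tue✓ 1816:Thu 1817:Fri 1818:Sat …(18 more)… 1837:Tue✓ 1838:Wed✓ 1839:Thu 1840:Sat 1841:Sun 1842:Mon✓ 1843:Tue✓ 1844:Thu 1845:Fri 1846:Sat 1847:Sun 1848:Tue✓ 1849:Wed✓ 1850:Thu 1851:Fri
Years with five Wednesdays: 1804, 1808, 1809, 1810, 1814, 1815, 1820, 1821, 1825, 1826, 1827, 1831, 1832, 1836, 1837, 1838, 1842, 1843, 1848, 1849 → 20.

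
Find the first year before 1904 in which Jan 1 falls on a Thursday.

1903

Jan 1 advances by 2 weekdays after a leap year and by 1 after a common year.
1904: Jan 1 is Friday (leap).
1903: Thursday
1903 begins on a Thursday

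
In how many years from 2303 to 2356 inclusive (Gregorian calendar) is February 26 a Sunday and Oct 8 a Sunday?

Check each year's weekday for February 26 and Oct 8:
  2303: Thu/Thu  2304: Fri/Sat  2305: Sun/Sun ✓  2306: Mon/Mon  2307: Tue/Tue  2308: Wed/Thu  2309: Fri/Fri  2310: Sat/Sat  2311: Sun/Sun ✓  2312: Mon/Tue  2313: Wed/Wed  2314: Thu/Thu  2315: Fri/Fri  2316: Sat/Sun  …(26 more)…  2343: Fri/Fri  2344: Sat/Sun  2345: Mon/Mon  2346: Tue/Tue  2347: Wed/Wed  2348: Thu/Fri  2349: Sat/Sat  2350: Sun/Sun ✓  2351: Mon/Mon  2352: Tue/Wed  2353: Thu/Thu  2354: Fri/Fri  2355: Sat/Sat  2356: Sun/Mon
Both conditions hold in: 2305, 2311, 2322, 2333, 2339, 2350 — 6.

6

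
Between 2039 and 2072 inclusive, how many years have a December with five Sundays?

December has 31 days; it has five Sundays when Sunday falls among the first (month-length − 28) days — i.e. when December 1 is one of Sunday/Saturday/Friday.
December 1 by year: 2039:Thu 2040:Sat✓ 2041:Sun✓ 2042:Mon 2043:Tue 2044:Thu 2045:Fri✓ 2046:Sat✓ 2047:Sun✓ 2048:Tue 2049:Wed 2050:Thu 2051:Fri✓ 2052:Sun✓ 2053:Mon …(4 more)… 2058:Sun✓ 2059:Mon 2060:Wed 2061:Thu 2062:Fri✓ 2063:Sat✓ 2064:Mon 2065:Tue 2066:Wed 2067:Thu 2068:Sat✓ 2069:Sun✓ 2070:Mon 2071:Tue 2072:Thu
Years with five Sundays: 2040, 2041, 2045, 2046, 2047, 2051, 2052, 2056, 2057, 2058, 2062, 2063, 2068, 2069 → 14.

14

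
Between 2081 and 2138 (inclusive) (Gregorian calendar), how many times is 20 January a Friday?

Track 20 January's weekday year by year (advancing +1, or +2 across a Feb 29):
  2081: Mon  2082: Tue (+1)  2083: Wed (+1)  2084: Thu (+1)  2085: Sat (+2)
  2086: Sun (+1)  2087: Mon (+1)  2088: Tue (+1)  2089: Thu (+2)  2090: Fri (+1) ✓
  2091: Sat (+1)  2092: Sun (+1)  2093: Tue (+2)  2094: Wed (+1)  … (30 more years) …
  2125: Sat (+2)  2126: Sun (+1)  2127: Mon (+1)  2128: Tue (+1)  2129: Thu (+2)
  2130: Fri (+1) ✓  2131: Sat (+1)  2132: Sun (+1)  2133: Tue (+2)  2134: Wed (+1)
  2135: Thu (+1)  2136: Fri (+1) ✓  2137: Sun (+2)  2138: Mon (+1)
Friday years: 2090, 2096, 2102, 2108, 2113, 2119, 2130, 2136 — 8 in total.

8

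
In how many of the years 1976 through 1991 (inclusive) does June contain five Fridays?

5

June has 30 days; it has five Fridays when Friday falls among the first (month-length − 28) days — i.e. when June 1 is one of Friday/Thursday.
June 1 by year: 1976:Tue 1977:Wed 1978:Thu✓ 1979:Fri✓ 1980:Sun 1981:Mon 1982:Tue 1983:Wed 1984:Fri✓ 1985:Sat 1986:Sun 1987:Mon 1988:Wed 1989:Thu✓ 1990:Fri✓ 1991:Sat
Years with five Fridays: 1978, 1979, 1984, 1989, 1990 → 5.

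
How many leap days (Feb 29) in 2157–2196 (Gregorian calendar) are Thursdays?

Leap years in 2157–2196: 10 of them.
Feb 29 weekday advances by 5 (mod 7) from one leap year to the next four years later (or differs when a century non-leap intervenes).
Leap-day weekdays: 2160:Fri 2164:Wed 2168:Mon 2172:Sat 2176:Thu✓ 2180:Tue 2184:Sun 2188:Fri 2192:Wed 2196:Mon
Thursday: 2176 → 1.

1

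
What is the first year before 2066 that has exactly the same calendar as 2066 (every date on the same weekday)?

Two years share a calendar iff Jan 1 falls on the same weekday and both are leap or both are common. 2066: Jan 1 is Friday, common year.
2065: Jan 1 Thursday, common
2064: Jan 1 Tuesday, leap
2063: Jan 1 Monday, common
2062: Jan 1 Sunday, common
2061: Jan 1 Saturday, common
2060: Jan 1 Thursday, leap
2059: Jan 1 Wednesday, common
2058: Jan 1 Tuesday, common
2057: Jan 1 Monday, common
2056: Jan 1 Saturday, leap
2055: Jan 1 Friday, common
2055 matches on both conditions.

2055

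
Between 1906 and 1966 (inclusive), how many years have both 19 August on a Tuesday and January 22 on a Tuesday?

Check each year's weekday for 19 August and January 22:
  1906: Sun/Mon  1907: Mon/Tue  1908: Wed/Wed  1909: Thu/Fri  1910: Fri/Sat  1911: Sat/Sun  1912: Mon/Mon  1913: Tue/Wed  1914: Wed/Thu  1915: Thu/Fri  1916: Sat/Sat  1917: Sun/Mon  1918: Mon/Tue  1919: Tue/Wed  …(33 more)…  1953: Wed/Thu  1954: Thu/Fri  1955: Fri/Sat  1956: Sun/Sun  1957: Mon/Tue  1958: Tue/Wed  1959: Wed/Thu  1960: Fri/Fri  1961: Sat/Sun  1962: Sun/Mon  1963: Mon/Tue  1964: Wed/Wed  1965: Thu/Fri  1966: Fri/Sat
Both conditions hold in: 1924, 1952 — 2.

2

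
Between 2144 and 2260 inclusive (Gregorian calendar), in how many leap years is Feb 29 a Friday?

Leap years in 2144–2260: 29 of them.
Feb 29 weekday advances by 5 (mod 7) from one leap year to the next four years later (or differs when a century non-leap intervenes).
Leap-day weekdays: 2144:Sat 2148:Thu 2152:Tue 2156:Sun 2160:Fri✓ 2164:Wed 2168:Mon 2172:Sat 2176:Thu 2180:Tue 2184:Sun 2188:Fri✓ 2192:Wed …(3 more)… 2212:Sat 2216:Thu 2220:Tue 2224:Sun 2228:Fri✓ 2232:Wed 2236:Mon 2240:Sat 2244:Thu 2248:Tue 2252:Sun 2256:Fri✓ 2260:Wed
Friday: 2160, 2188, 2228, 2256 → 4.

4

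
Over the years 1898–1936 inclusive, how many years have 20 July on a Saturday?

6

Track 20 July's weekday year by year (advancing +1, or +2 across a Feb 29):
  1898: Wed  1899: Thu (+1)  1900: Fri (+1)  1901: Sat (+1) ✓  1902: Sun (+1)
  1903: Mon (+1)  1904: Wed (+2)  1905: Thu (+1)  1906: Fri (+1)  1907: Sat (+1) ✓
  1908: Mon (+2)  1909: Tue (+1)  1910: Wed (+1)  1911: Thu (+1)  … (11 more years) …
  1923: Fri (+1)  1924: Sun (+2)  1925: Mon (+1)  1926: Tue (+1)  1927: Wed (+1)
  1928: Fri (+2)  1929: Sat (+1) ✓  1930: Sun (+1)  1931: Mon (+1)  1932: Wed (+2)
  1933: Thu (+1)  1934: Fri (+1)  1935: Sat (+1) ✓  1936: Mon (+2)
Saturday years: 1901, 1907, 1912, 1918, 1929, 1935 — 6 in total.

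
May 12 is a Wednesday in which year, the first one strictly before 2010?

From one year to the next, a fixed date's weekday advances by 1, or by 2 when a Feb 29 lies between the two dates.
2010: May 12 is Wednesday.
2009: Tuesday (−1)
2008: Monday (−1)
2007: Saturday (−2)
2006: Friday (−1)
2005: Thursday (−1)
2004: Wednesday (−1)
May 12 falls on a Wednesday in 2004.

2004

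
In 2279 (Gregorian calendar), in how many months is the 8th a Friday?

Check the 8th of each month of 2279: Jan 8: Wed, Feb 8: Sat, Mar 8: Sat, Apr 8: Tue, May 8: Thu, Jun 8: Sun, Jul 8: Tue, Aug 8: Fri, Sep 8: Mon, Oct 8: Wed, Nov 8: Sat, Dec 8: Mon.
Friday occurs in August — 1 month.

1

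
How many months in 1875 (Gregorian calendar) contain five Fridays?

A month of length L has five Fridays iff its first Friday is on day ≤ L−28 (so day 1–3 in a 31-day month, 1–2 in a 30-day month, day 1 in a leap February).
Checking each month of 1875: Jan starts Fri (31d) ✓; Feb starts Mon (28d); Mar starts Mon (31d); Apr starts Thu (30d) ✓; May starts Sat (31d); Jun starts Tue (30d); Jul starts Thu (31d) ✓; Aug starts Sun (31d); Sep starts Wed (30d); Oct starts Fri (31d) ✓; Nov starts Mon (30d); Dec starts Wed (31d) ✓.
Five-Friday months: January, April, July, October, December → 5.

5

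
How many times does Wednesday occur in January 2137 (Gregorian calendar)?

5

January 2137 has 31 days and begins on Tuesday.
The first Wednesday is January 2.
Wednesdays fall on 2, 9, 16, 23, 30 — that's 5.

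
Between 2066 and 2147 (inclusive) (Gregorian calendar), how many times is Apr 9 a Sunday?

11

Track Apr 9's weekday year by year (advancing +1, or +2 across a Feb 29):
  2066: Fri  2067: Sat (+1)  2068: Mon (+2)  2069: Tue (+1)  2070: Wed (+1)
  2071: Thu (+1)  2072: Sat (+2)  2073: Sun (+1) ✓  2074: Mon (+1)  2075: Tue (+1)
  2076: Thu (+2)  2077: Fri (+1)  2078: Sat (+1)  2079: Sun (+1) ✓  … (54 more years) …
  2134: Fri (+1)  2135: Sat (+1)  2136: Mon (+2)  2137: Tue (+1)  2138: Wed (+1)
  2139: Thu (+1)  2140: Sat (+2)  2141: Sun (+1) ✓  2142: Mon (+1)  2143: Tue (+1)
  2144: Thu (+2)  2145: Fri (+1)  2146: Sat (+1)  2147: Sun (+1) ✓
Sunday years: 2073, 2079, 2084, 2090, 2102, 2113, 2119, 2124, 2130, 2141, 2147 — 11 in total.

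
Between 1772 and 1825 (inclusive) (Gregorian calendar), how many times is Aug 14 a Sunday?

8

Track Aug 14's weekday year by year (advancing +1, or +2 across a Feb 29):
  1772: Fri  1773: Sat (+1)  1774: Sun (+1) ✓  1775: Mon (+1)  1776: Wed (+2)
  1777: Thu (+1)  1778: Fri (+1)  1779: Sat (+1)  1780: Mon (+2)  1781: Tue (+1)
  1782: Wed (+1)  1783: Thu (+1)  1784: Sat (+2)  1785: Sun (+1) ✓  … (26 more years) …
  1812: Fri (+2)  1813: Sat (+1)  1814: Sun (+1) ✓  1815: Mon (+1)  1816: Wed (+2)
  1817: Thu (+1)  1818: Fri (+1)  1819: Sat (+1)  1820: Mon (+2)  1821: Tue (+1)
  1822: Wed (+1)  1823: Thu (+1)  1824: Sat (+2)  1825: Sun (+1) ✓
Sunday years: 1774, 1785, 1791, 1796, 1803, 1808, 1814, 1825 — 8 in total.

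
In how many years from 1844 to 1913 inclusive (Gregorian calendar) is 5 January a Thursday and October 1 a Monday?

Check each year's weekday for 5 January and October 1:
  1844: Fri/Tue  1845: Sun/Wed  1846: Mon/Thu  1847: Tue/Fri  1848: Wed/Sun  1849: Fri/Mon  1850: Sat/Tue  1851: Sun/Wed  1852: Mon/Fri  1853: Wed/Sat  1854: Thu/Sun  1855: Fri/Mon  1856: Sat/Wed  1857: Mon/Thu  …(42 more)…  1900: Fri/Mon  1901: Sat/Tue  1902: Sun/Wed  1903: Mon/Thu  1904: Tue/Sat  1905: Thu/Sun  1906: Fri/Mon  1907: Sat/Tue  1908: Sun/Thu  1909: Tue/Fri  1910: Wed/Sat  1911: Thu/Sun  1912: Fri/Tue  1913: Sun/Wed
Both conditions hold in: 1860, 1888 — 2.

2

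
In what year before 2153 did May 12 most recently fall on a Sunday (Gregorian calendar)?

From one year to the next, a fixed date's weekday advances by 1, or by 2 when a Feb 29 lies between the two dates.
2153: May 12 is Saturday.
2152: Friday (−1)
2151: Wednesday (−2)
2150: Tuesday (−1)
2149: Monday (−1)
2148: Sunday (−1)
May 12 falls on a Sunday in 2148.

2148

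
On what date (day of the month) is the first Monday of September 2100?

6

September 1, 2100 is a Wednesday, so the first Monday is the 6th.
The first Monday is 6 + 0 = 6.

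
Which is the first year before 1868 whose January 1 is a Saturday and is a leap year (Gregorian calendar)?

Jan 1 advances by 2 weekdays after a leap year and by 1 after a common year.
1868: Jan 1 is Wednesday (leap).
1867: Tuesday
1866: Monday
1865: Sunday
1864: Friday (leap)
1863: Thursday
1862: Wednesday
1861: Tuesday
1860: Sunday (leap)
1859: Saturday
1858: Friday
1857: Thursday
1856: Tuesday (leap)
1855: Monday
1854: Sunday
1853: Saturday
1852: Thursday (leap)
1851: Wednesday
1850: Tuesday
1849: Monday
1848: Saturday (leap)
1848 begins on a Saturday and is a leap year.

1848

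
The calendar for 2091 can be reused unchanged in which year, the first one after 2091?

2103

Two years share a calendar iff Jan 1 falls on the same weekday and both are leap or both are common. 2091: Jan 1 is Monday, common year.
2092: Jan 1 Tuesday, leap
2093: Jan 1 Thursday, common
2094: Jan 1 Friday, common
2095: Jan 1 Saturday, common
2096: Jan 1 Sunday, leap
2097: Jan 1 Tuesday, common
2098: Jan 1 Wednesday, common
2099: Jan 1 Thursday, common
2100: Jan 1 Friday, common
2101: Jan 1 Saturday, common
2102: Jan 1 Sunday, common
2103: Jan 1 Monday, common
2103 matches on both conditions.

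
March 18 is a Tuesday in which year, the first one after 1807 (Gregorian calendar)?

From one year to the next, a fixed date's weekday advances by 1, or by 2 when a Feb 29 lies between the two dates.
1807: March 18 is Wednesday.
1808: Friday (+2)
1809: Saturday (+1)
1810: Sunday (+1)
1811: Monday (+1)
1812: Wednesday (+2)
1813: Thursday (+1)
1814: Friday (+1)
1815: Saturday (+1)
1816: Monday (+2)
1817: Tuesday (+1)
March 18 falls on a Tuesday in 1817.

1817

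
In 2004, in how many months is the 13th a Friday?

2

Check the 13th of each month of 2004: Jan 13: Tue, Feb 13: Fri, Mar 13: Sat, Apr 13: Tue, May 13: Thu, Jun 13: Sun, Jul 13: Tue, Aug 13: Fri, Sep 13: Mon, Oct 13: Wed, Nov 13: Sat, Dec 13: Mon.
Friday occurs in February, August — 2 months.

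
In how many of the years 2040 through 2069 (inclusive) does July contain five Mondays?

July has 31 days; it has five Mondays when Monday falls among the first (month-length − 28) days — i.e. when July 1 is one of Monday/Sunday/Saturday.
July 1 by year: 2040:Sun✓ 2041:Mon✓ 2042:Tue 2043:Wed 2044:Fri 2045:Sat✓ 2046:Sun✓ 2047:Mon✓ 2048:Wed 2049:Thu 2050:Fri 2051:Sat✓ 2052:Mon✓ 2053:Tue 2054:Wed 2055:Thu 2056:Sat✓ 2057:Sun✓ 2058:Mon✓ 2059:Tue 2060:Thu 2061:Fri 2062:Sat✓ 2063:Sun✓ 2064:Tue 2065:Wed 2066:Thu 2067:Fri 2068:Sun✓ 2069:Mon✓
Years with five Mondays: 2040, 2041, 2045, 2046, 2047, 2051, 2052, 2056, 2057, 2058, 2062, 2063, 2068, 2069 → 14.

14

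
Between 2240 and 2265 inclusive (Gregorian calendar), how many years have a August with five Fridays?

August has 31 days; it has five Fridays when Friday falls among the first (month-length − 28) days — i.e. when August 1 is one of Friday/Thursday/Wednesday.
August 1 by year: 2240:Sat 2241:Sun 2242:Mon 2243:Tue 2244:Thu✓ 2245:Fri✓ 2246:Sat 2247:Sun 2248:Tue 2249:Wed✓ 2250:Thu✓ 2251:Fri✓ 2252:Sun 2253:Mon 2254:Tue 2255:Wed✓ 2256:Fri✓ 2257:Sat 2258:Sun 2259:Mon 2260:Wed✓ 2261:Thu✓ 2262:Fri✓ 2263:Sat 2264:Mon 2265:Tue
Years with five Fridays: 2244, 2245, 2249, 2250, 2251, 2255, 2256, 2260, 2261, 2262 → 10.

10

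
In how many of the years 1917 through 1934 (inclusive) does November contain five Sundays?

November has 30 days; it has five Sundays when Sunday falls among the first (month-length − 28) days — i.e. when November 1 is one of Sunday/Saturday.
November 1 by year: 1917:Thu 1918:Fri 1919:Sat✓ 1920:Mon 1921:Tue 1922:Wed 1923:Thu 1924:Sat✓ 1925:Sun✓ 1926:Mon 1927:Tue 1928:Thu 1929:Fri 1930:Sat✓ 1931:Sun✓ 1932:Tue 1933:Wed 1934:Thu
Years with five Sundays: 1919, 1924, 1925, 1930, 1931 → 5.

5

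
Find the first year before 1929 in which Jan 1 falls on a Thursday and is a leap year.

Jan 1 advances by 2 weekdays after a leap year and by 1 after a common year.
1929: Jan 1 is Tuesday.
1928: Sunday (leap)
1927: Saturday
1926: Friday
1925: Thursday
1924: Tuesday (leap)
1923: Monday
1922: Sunday
1921: Saturday
1920: Thursday (leap)
1920 begins on a Thursday and is a leap year.

1920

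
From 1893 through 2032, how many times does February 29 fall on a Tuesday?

Leap years in 1893–2032: 34 of them.
Feb 29 weekday advances by 5 (mod 7) from one leap year to the next four years later (or differs when a century non-leap intervenes).
Leap-day weekdays: 1896:Sat 1904:Mon 1908:Sat 1912:Thu 1916:Tue✓ 1920:Sun 1924:Fri 1928:Wed 1932:Mon 1936:Sat 1940:Thu 1944:Tue✓ 1948:Sun …(8 more)… 1984:Wed 1988:Mon 1992:Sat 1996:Thu 2000:Tue✓ 2004:Sun 2008:Fri 2012:Wed 2016:Mon 2020:Sat 2024:Thu 2028:Tue✓ 2032:Sun
Tuesday: 1916, 1944, 1972, 2000, 2028 → 5.

5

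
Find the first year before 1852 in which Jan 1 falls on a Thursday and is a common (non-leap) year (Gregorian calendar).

Jan 1 advances by 2 weekdays after a leap year and by 1 after a common year.
1852: Jan 1 is Thursday (leap).
1851: Wednesday
1850: Tuesday
1849: Monday
1848: Saturday (leap)
1847: Friday
1846: Thursday
1846 begins on a Thursday and is a common year.

1846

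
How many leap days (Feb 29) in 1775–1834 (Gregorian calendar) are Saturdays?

Leap years in 1775–1834: 14 of them.
Feb 29 weekday advances by 5 (mod 7) from one leap year to the next four years later (or differs when a century non-leap intervenes).
Leap-day weekdays: 1776:Thu 1780:Tue 1784:Sun 1788:Fri 1792:Wed 1796:Mon 1804:Wed 1808:Mon 1812:Sat✓ 1816:Thu 1820:Tue 1824:Sun 1828:Fri 1832:Wed
Saturday: 1812 → 1.

1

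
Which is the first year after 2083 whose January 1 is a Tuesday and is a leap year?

Jan 1 advances by 2 weekdays after a leap year and by 1 after a common year.
2083: Jan 1 is Friday.
2084: Saturday (leap)
2085: Monday
2086: Tuesday
2087: Wednesday
2088: Thursday (leap)
2089: Saturday
2090: Sunday
2091: Monday
2092: Tuesday (leap)
2092 begins on a Tuesday and is a leap year.

2092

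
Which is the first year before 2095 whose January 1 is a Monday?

2091

Jan 1 advances by 2 weekdays after a leap year and by 1 after a common year.
2095: Jan 1 is Saturday.
2094: Friday
2093: Thursday
2092: Tuesday (leap)
2091: Monday
2091 begins on a Monday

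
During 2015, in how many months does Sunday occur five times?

A month of length L has five Sundays iff its first Sunday is on day ≤ L−28 (so day 1–3 in a 31-day month, 1–2 in a 30-day month, day 1 in a leap February).
Checking each month of 2015: Jan starts Thu (31d); Feb starts Sun (28d); Mar starts Sun (31d) ✓; Apr starts Wed (30d); May starts Fri (31d) ✓; Jun starts Mon (30d); Jul starts Wed (31d); Aug starts Sat (31d) ✓; Sep starts Tue (30d); Oct starts Thu (31d); Nov starts Sun (30d) ✓; Dec starts Tue (31d).
Five-Sunday months: March, May, August, November → 4.

4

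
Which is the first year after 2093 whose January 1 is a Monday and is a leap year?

Jan 1 advances by 2 weekdays after a leap year and by 1 after a common year.
2093: Jan 1 is Thursday.
2094: Friday
2095: Saturday
2096: Sunday (leap)
2097: Tuesday
2098: Wednesday
2099: Thursday
2100: Friday
2101: Saturday
2102: Sunday
2103: Monday
2104: Tuesday (leap)
2105: Thursday
2106: Friday
2107: Saturday
2108: Sunday (leap)
2109: Tuesday
2110: Wednesday
2111: Thursday
2112: Friday (leap)
2113: Sunday
2114: Monday
2115: Tuesday
2116: Wednesday (leap)
2117: Friday
2118: Saturday
2119: Sunday
2120: Monday (leap)
2120 begins on a Monday and is a leap year.

2120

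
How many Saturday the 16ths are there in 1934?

1

Check the 16th of each month of 1934: Jan 16: Tue, Feb 16: Fri, Mar 16: Fri, Apr 16: Mon, May 16: Wed, Jun 16: Sat, Jul 16: Mon, Aug 16: Thu, Sep 16: Sun, Oct 16: Tue, Nov 16: Fri, Dec 16: Sun.
Saturday occurs in June — 1 month.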